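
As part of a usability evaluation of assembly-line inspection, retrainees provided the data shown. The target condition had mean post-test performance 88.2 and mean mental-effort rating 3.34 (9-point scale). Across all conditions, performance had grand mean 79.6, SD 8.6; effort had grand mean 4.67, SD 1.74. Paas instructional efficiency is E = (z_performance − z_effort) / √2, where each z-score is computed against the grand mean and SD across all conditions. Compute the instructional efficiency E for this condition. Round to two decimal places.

1.25

z_performance = (88.2 − 79.6) / 8.6 = 8.6000 / 8.6 = 1.0000.
z_effort = (3.34 − 4.67) / 1.74 = -1.3300 / 1.74 = -0.7644.
z_P − z_E = 1.0000 − (-0.7644) = 1.7644.
E = 1.7644 / √2 = 1.7644 / 1.41421 = 1.2476 ≈ 1.25.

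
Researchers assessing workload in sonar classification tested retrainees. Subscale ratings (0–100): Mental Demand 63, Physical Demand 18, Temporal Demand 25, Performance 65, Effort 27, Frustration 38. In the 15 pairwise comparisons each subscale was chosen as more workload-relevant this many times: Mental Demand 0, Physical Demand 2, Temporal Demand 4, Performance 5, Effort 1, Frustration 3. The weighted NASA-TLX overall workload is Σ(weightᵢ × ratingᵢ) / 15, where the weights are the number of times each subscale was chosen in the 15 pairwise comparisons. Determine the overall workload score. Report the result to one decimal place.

The tallies are the weights (they sum to 15).
Weighted sum = 0·63 + 2·18 + 4·25 + 5·65 + 1·27 + 3·38
            = 0 + 36 + 100 + 325 + 27 + 114 = 602.
Overall workload = 602 / 15 = 40.1333 ≈ 40.1.

40.1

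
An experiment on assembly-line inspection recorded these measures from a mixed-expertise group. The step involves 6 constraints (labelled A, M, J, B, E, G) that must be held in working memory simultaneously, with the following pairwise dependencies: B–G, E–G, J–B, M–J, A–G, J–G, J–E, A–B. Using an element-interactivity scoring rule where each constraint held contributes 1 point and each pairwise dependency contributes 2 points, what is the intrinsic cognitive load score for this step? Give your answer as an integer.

Count of constraints held simultaneously: 6.
Count of pairwise dependencies listed: 8.
Element contribution: 6 × 1 = 6.
Interaction contribution: 8 × 2 = 16.
Intrinsic load = 6 + 16 = 22.

22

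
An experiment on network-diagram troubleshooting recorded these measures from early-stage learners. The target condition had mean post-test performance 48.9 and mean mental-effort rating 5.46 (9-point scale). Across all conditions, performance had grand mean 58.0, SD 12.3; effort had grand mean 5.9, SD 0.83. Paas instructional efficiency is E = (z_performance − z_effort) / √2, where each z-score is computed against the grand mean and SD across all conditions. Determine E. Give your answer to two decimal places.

z_performance = (48.9 − 58.0) / 12.3 = -9.1000 / 12.3 = -0.7398.
z_effort = (5.46 − 5.9) / 0.83 = -0.4400 / 0.83 = -0.5301.
z_P − z_E = -0.7398 − (-0.5301) = -0.2097.
E = -0.2097 / √2 = -0.2097 / 1.41421 = -0.1483 ≈ -0.15.

-0.15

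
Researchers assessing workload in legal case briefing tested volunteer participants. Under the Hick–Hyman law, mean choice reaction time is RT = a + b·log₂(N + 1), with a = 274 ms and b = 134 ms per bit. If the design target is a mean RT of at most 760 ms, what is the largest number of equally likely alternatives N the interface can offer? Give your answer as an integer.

Set 274 + 134·log₂(N + 1) ≤ 760.
log₂(N + 1) ≤ (760 − 274) / 134 = 3.6269.
N + 1 ≤ 2^3.6269 = 12.3539.
N ≤ 11.3539, so the largest integer N is 11.

11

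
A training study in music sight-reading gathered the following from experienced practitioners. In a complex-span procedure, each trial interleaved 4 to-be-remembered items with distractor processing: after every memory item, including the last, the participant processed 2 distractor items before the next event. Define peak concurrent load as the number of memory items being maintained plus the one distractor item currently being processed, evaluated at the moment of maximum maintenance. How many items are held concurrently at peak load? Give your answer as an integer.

Maintenance is greatest during the distractor(s) after memory item 4: all 4 memory items are being held.
One distractor item is concurrently being processed.
Peak concurrent load = 4 + 1 = 5 items.

5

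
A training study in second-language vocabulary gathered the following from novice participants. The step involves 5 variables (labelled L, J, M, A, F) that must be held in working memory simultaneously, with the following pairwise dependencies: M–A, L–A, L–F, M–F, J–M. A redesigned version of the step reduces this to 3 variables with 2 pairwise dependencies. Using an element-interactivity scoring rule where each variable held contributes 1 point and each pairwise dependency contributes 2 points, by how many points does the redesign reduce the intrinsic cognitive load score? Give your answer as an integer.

8

Original: 5 × 1 + 5 × 2 = 5 + 10 = 15.
Redesigned: 3 × 1 + 2 × 2 = 3 + 4 = 7.
Reduction = 15 − 7 = 8.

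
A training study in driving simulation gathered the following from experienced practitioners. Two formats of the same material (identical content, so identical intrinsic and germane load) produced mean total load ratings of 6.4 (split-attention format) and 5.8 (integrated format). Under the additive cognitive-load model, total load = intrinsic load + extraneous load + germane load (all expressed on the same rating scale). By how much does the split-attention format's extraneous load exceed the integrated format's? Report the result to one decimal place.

0.6

Intrinsic and germane load are equal across formats, so the difference in total load equals the difference in extraneous load.
Extraneous-load difference = 6.4 − 5.8 = 0.6.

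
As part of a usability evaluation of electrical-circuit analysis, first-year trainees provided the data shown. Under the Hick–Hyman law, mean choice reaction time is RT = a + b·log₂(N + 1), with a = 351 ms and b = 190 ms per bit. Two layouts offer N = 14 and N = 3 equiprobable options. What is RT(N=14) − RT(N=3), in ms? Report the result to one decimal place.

RT(14) = 351 + 190·log₂(15) = 351 + 190·3.9069 = 1093.3110 ms.
RT(3) = 351 + 190·log₂(4) = 351 + 190·2.0000 = 731.0000 ms.
Difference = 1093.3110 − 731.0000 = 362.3110 ≈ 362.3 ms.

362.3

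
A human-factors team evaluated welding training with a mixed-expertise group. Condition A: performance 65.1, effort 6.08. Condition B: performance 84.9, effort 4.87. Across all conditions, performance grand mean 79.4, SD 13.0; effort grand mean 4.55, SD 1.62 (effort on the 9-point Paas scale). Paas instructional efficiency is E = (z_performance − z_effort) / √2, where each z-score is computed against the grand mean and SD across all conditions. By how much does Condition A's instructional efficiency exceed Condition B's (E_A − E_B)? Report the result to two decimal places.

Condition A: z_P = (65.1 − 79.4)/13.0 = -1.1000; z_E = (6.08 − 4.55)/1.62 = 0.9444; E_A = (-1.1000 − 0.9444)/√2 = -1.4456.
Condition B: z_P = (84.9 − 79.4)/13.0 = 0.4231; z_E = (4.87 − 4.55)/1.62 = 0.1975; E_B = (0.4231 − 0.1975)/√2 = 0.1595.
E_A − E_B = -1.4456 − 0.1595 = -1.6051 ≈ -1.61.

-1.61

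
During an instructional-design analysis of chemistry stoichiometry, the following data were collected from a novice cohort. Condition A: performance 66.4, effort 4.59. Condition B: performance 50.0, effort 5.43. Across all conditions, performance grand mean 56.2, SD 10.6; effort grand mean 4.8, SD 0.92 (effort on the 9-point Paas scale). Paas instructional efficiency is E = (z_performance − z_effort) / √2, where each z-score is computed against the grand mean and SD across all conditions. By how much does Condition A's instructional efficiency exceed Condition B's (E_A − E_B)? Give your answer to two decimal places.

1.74

Condition A: z_P = (66.4 − 56.2)/10.6 = 0.9623; z_E = (4.59 − 4.8)/0.92 = -0.2283; E_A = (0.9623 − (-0.2283))/√2 = 0.8419.
Condition B: z_P = (50.0 − 56.2)/10.6 = -0.5849; z_E = (5.43 − 4.8)/0.92 = 0.6848; E_B = (-0.5849 − 0.6848)/√2 = -0.8978.
E_A − E_B = 0.8419 − (-0.8978) = 1.7397 ≈ 1.74.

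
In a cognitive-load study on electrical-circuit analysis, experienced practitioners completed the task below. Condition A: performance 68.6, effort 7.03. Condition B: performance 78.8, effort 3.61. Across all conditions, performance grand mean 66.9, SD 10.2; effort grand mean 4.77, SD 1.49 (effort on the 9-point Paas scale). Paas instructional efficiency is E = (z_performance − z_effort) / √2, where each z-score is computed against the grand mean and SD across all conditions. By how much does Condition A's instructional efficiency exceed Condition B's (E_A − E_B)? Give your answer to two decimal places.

-2.33

Condition A: z_P = (68.6 − 66.9)/10.2 = 0.1667; z_E = (7.03 − 4.77)/1.49 = 1.5168; E_A = (0.1667 − 1.5168)/√2 = -0.9547.
Condition B: z_P = (78.8 − 66.9)/10.2 = 1.1667; z_E = (3.61 − 4.77)/1.49 = -0.7785; E_B = (1.1667 − (-0.7785))/√2 = 1.3755.
E_A − E_B = -0.9547 − 1.3755 = -2.3302 ≈ -2.33.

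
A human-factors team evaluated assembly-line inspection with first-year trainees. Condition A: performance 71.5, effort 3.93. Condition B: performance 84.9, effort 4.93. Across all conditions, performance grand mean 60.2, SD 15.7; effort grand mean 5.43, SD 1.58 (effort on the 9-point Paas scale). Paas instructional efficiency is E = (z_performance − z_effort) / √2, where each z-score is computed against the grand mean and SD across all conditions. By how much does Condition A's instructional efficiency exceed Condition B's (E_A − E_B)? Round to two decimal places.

-0.16

Condition A: z_P = (71.5 − 60.2)/15.7 = 0.7197; z_E = (3.93 − 5.43)/1.58 = -0.9494; E_A = (0.7197 − (-0.9494))/√2 = 1.1802.
Condition B: z_P = (84.9 − 60.2)/15.7 = 1.5732; z_E = (4.93 − 5.43)/1.58 = -0.3165; E_B = (1.5732 − (-0.3165))/√2 = 1.3362.
E_A − E_B = 1.1802 − 1.3362 = -0.1560 ≈ -0.16.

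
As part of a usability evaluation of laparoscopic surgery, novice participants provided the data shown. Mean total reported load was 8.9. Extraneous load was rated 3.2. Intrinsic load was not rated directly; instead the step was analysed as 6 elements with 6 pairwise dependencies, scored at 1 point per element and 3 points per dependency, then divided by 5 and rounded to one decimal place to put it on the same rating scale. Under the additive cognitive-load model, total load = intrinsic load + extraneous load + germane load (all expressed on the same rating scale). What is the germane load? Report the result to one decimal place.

0.9

Intrinsic (element-interactivity): (6 × 1 + 6 × 3) / 5 = 24 / 5 = 4.8000 → 4.8.
germane load = total − intrinsic − extraneous
             = 8.9 − 4.8 − 3.2 = 0.9.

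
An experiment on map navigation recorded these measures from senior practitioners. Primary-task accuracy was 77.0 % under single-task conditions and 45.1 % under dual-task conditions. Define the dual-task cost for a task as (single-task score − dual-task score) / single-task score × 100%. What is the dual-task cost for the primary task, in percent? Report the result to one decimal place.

41.4

Cost = (77.0 − 45.1) / 77.0 × 100%
     = 31.9000 / 77.0 × 100% = 41.4286%.
≈ 41.4%.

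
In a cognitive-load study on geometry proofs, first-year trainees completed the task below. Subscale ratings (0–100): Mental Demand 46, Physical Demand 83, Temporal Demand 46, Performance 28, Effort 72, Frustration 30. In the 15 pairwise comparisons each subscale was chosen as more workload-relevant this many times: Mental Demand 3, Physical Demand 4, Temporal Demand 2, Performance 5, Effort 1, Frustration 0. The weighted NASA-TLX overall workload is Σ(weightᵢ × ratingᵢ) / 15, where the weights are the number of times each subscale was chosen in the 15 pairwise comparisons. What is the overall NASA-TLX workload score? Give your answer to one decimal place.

51.6

The tallies are the weights (they sum to 15).
Weighted sum = 3·46 + 4·83 + 2·46 + 5·28 + 1·72 + 0·30
            = 138 + 332 + 92 + 140 + 72 + 0 = 774.
Overall workload = 774 / 15 = 51.6000 ≈ 51.6.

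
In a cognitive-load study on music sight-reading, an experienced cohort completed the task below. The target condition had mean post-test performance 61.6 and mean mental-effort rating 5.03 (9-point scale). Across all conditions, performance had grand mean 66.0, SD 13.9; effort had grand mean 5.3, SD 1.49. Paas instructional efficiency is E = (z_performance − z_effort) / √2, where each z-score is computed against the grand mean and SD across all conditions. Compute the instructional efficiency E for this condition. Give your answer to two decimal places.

-0.10

z_performance = (61.6 − 66.0) / 13.9 = -4.4000 / 13.9 = -0.3165.
z_effort = (5.03 − 5.3) / 1.49 = -0.2700 / 1.49 = -0.1812.
z_P − z_E = -0.3165 − (-0.1812) = -0.1353.
E = -0.1353 / √2 = -0.1353 / 1.41421 = -0.0957 ≈ -0.10.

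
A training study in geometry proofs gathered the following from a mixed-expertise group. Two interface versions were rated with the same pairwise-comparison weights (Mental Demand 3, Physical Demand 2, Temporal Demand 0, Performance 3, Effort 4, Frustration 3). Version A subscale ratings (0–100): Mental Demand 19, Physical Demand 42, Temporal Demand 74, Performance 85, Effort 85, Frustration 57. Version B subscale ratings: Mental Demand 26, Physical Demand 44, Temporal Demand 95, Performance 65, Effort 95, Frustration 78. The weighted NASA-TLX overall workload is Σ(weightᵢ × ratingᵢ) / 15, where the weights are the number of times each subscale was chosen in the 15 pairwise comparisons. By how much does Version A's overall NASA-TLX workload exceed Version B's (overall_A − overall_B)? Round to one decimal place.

-4.5

Version A weighted sum = 3·19 + 2·42 + 0·74 + 3·85 + 4·85 + 3·57 = 57 + 84 + 0 + 255 + 340 + 171 = 907; overall_A = 907/15 = 60.4667.
Version B weighted sum = 3·26 + 2·44 + 0·95 + 3·65 + 4·95 + 3·78 = 78 + 88 + 0 + 195 + 380 + 234 = 975; overall_B = 975/15 = 65.0000.
Difference = 60.4667 − 65.0000 = -4.5333 ≈ -4.5.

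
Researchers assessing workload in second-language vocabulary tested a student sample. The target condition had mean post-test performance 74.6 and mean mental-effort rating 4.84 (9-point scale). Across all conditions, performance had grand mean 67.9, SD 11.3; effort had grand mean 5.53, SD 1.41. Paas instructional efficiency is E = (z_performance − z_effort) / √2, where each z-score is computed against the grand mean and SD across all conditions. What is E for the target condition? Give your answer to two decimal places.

z_performance = (74.6 − 67.9) / 11.3 = 6.7000 / 11.3 = 0.5929.
z_effort = (4.84 − 5.53) / 1.41 = -0.6900 / 1.41 = -0.4894.
z_P − z_E = 0.5929 − (-0.4894) = 1.0823.
E = 1.0823 / √2 = 1.0823 / 1.41421 = 0.7653 ≈ 0.77.

0.77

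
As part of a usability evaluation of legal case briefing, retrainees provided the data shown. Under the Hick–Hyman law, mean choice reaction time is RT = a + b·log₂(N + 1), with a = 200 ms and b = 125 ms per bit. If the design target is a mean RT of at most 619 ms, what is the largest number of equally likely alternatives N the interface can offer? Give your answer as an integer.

Set 200 + 125·log₂(N + 1) ≤ 619.
log₂(N + 1) ≤ (619 − 200) / 125 = 3.3520.
N + 1 ≤ 2^3.3520 = 10.2106.
N ≤ 9.2106, so the largest integer N is 9.

9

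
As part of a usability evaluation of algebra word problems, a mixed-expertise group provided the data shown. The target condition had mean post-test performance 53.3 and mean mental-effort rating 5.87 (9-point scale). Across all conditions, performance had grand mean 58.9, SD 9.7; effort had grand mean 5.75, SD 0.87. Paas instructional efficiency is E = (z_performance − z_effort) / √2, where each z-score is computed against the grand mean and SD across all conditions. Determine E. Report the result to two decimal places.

-0.51

z_performance = (53.3 − 58.9) / 9.7 = -5.6000 / 9.7 = -0.5773.
z_effort = (5.87 − 5.75) / 0.87 = 0.1200 / 0.87 = 0.1379.
z_P − z_E = -0.5773 − 0.1379 = -0.7152.
E = -0.7152 / √2 = -0.7152 / 1.41421 = -0.5057 ≈ -0.51.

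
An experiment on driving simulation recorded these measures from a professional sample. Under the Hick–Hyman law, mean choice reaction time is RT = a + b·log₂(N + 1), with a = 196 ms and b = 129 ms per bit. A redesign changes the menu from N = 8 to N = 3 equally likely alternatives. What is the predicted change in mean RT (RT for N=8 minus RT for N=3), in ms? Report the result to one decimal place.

150.9

RT(8) = 196 + 129·log₂(9) = 196 + 129·3.1699 = 604.9171 ms.
RT(3) = 196 + 129·log₂(4) = 196 + 129·2.0000 = 454.0000 ms.
Difference = 604.9171 − 454.0000 = 150.9171 ≈ 150.9 ms.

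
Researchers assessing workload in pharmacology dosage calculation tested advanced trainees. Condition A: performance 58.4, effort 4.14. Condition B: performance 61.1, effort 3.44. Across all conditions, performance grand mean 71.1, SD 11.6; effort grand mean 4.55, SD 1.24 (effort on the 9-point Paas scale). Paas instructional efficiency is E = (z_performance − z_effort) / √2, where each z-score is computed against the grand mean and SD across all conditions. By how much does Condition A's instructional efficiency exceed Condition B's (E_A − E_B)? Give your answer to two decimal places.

-0.56

Condition A: z_P = (58.4 − 71.1)/11.6 = -1.0948; z_E = (4.14 − 4.55)/1.24 = -0.3306; E_A = (-1.0948 − (-0.3306))/√2 = -0.5404.
Condition B: z_P = (61.1 − 71.1)/11.6 = -0.8621; z_E = (3.44 − 4.55)/1.24 = -0.8952; E_B = (-0.8621 − (-0.8952))/√2 = 0.0234.
E_A − E_B = -0.5404 − 0.0234 = -0.5638 ≈ -0.56.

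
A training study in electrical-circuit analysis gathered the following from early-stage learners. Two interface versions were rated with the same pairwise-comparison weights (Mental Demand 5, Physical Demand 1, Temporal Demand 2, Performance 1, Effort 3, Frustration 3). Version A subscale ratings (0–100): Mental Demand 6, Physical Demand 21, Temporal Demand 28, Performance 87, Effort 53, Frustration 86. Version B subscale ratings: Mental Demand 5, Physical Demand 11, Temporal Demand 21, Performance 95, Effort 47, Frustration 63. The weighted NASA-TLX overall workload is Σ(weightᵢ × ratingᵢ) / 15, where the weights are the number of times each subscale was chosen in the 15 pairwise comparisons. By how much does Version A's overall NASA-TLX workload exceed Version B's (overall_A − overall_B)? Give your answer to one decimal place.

Version A weighted sum = 5·6 + 1·21 + 2·28 + 1·87 + 3·53 + 3·86 = 30 + 21 + 56 + 87 + 159 + 258 = 611; overall_A = 611/15 = 40.7333.
Version B weighted sum = 5·5 + 1·11 + 2·21 + 1·95 + 3·47 + 3·63 = 25 + 11 + 42 + 95 + 141 + 189 = 503; overall_B = 503/15 = 33.5333.
Difference = 40.7333 − 33.5333 = 7.2000 ≈ 7.2.

7.2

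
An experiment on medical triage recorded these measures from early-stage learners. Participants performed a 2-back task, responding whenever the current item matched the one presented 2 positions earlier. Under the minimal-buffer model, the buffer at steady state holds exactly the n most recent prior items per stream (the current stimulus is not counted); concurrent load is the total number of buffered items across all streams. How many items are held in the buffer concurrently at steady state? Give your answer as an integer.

The buffer holds the 2 most recent prior items.
Steady-state concurrent load = 2 items.

2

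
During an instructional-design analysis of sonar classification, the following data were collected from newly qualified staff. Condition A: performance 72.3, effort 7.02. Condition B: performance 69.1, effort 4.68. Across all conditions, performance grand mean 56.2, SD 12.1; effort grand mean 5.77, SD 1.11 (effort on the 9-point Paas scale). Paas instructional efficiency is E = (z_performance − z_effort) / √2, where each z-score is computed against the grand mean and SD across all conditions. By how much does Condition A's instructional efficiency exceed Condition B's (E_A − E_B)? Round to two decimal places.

Condition A: z_P = (72.3 − 56.2)/12.1 = 1.3306; z_E = (7.02 − 5.77)/1.11 = 1.1261; E_A = (1.3306 − 1.1261)/√2 = 0.1446.
Condition B: z_P = (69.1 − 56.2)/12.1 = 1.0661; z_E = (4.68 − 5.77)/1.11 = -0.9820; E_B = (1.0661 − (-0.9820))/√2 = 1.4482.
E_A − E_B = 0.1446 − 1.4482 = -1.3036 ≈ -1.30.

-1.30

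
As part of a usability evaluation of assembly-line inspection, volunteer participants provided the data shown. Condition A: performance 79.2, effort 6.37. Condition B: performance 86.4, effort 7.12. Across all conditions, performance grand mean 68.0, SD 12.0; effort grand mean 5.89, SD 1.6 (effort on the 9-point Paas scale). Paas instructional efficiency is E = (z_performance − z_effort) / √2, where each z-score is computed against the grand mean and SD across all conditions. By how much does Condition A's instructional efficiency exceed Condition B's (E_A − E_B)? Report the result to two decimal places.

-0.09

Condition A: z_P = (79.2 − 68.0)/12.0 = 0.9333; z_E = (6.37 − 5.89)/1.6 = 0.3000; E_A = (0.9333 − 0.3000)/√2 = 0.4478.
Condition B: z_P = (86.4 − 68.0)/12.0 = 1.5333; z_E = (7.12 − 5.89)/1.6 = 0.7688; E_B = (1.5333 − 0.7688)/√2 = 0.5406.
E_A − E_B = 0.4478 − 0.5406 = -0.0928 ≈ -0.09.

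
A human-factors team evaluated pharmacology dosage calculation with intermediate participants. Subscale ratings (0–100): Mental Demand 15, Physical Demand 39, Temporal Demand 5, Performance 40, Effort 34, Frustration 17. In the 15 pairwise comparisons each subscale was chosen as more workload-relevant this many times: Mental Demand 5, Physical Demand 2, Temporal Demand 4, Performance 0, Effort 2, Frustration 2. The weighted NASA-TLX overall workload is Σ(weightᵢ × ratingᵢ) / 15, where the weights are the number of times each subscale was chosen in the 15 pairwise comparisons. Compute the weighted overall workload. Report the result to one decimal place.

The tallies are the weights (they sum to 15).
Weighted sum = 5·15 + 2·39 + 4·5 + 0·40 + 2·34 + 2·17
            = 75 + 78 + 20 + 0 + 68 + 34 = 275.
Overall workload = 275 / 15 = 18.3333 ≈ 18.3.

18.3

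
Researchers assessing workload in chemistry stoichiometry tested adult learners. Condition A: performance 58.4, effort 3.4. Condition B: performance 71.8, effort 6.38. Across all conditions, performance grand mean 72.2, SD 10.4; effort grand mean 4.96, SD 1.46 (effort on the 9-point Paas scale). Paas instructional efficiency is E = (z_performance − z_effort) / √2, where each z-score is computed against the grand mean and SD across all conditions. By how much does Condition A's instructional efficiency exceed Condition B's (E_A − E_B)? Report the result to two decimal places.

0.53

Condition A: z_P = (58.4 − 72.2)/10.4 = -1.3269; z_E = (3.4 − 4.96)/1.46 = -1.0685; E_A = (-1.3269 − (-1.0685))/√2 = -0.1827.
Condition B: z_P = (71.8 − 72.2)/10.4 = -0.0385; z_E = (6.38 − 4.96)/1.46 = 0.9726; E_B = (-0.0385 − 0.9726)/√2 = -0.7150.
E_A − E_B = -0.1827 − (-0.7150) = 0.5323 ≈ 0.53.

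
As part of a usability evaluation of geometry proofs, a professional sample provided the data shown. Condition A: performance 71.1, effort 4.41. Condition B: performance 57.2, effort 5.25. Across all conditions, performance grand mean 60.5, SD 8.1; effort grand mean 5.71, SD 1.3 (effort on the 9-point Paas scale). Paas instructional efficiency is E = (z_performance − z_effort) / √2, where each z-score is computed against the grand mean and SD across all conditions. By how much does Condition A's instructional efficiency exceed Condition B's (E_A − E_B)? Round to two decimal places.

Condition A: z_P = (71.1 − 60.5)/8.1 = 1.3086; z_E = (4.41 − 5.71)/1.3 = -1.0000; E_A = (1.3086 − (-1.0000))/√2 = 1.6324.
Condition B: z_P = (57.2 − 60.5)/8.1 = -0.4074; z_E = (5.25 − 5.71)/1.3 = -0.3538; E_B = (-0.4074 − (-0.3538))/√2 = -0.0379.
E_A − E_B = 1.6324 − (-0.0379) = 1.6703 ≈ 1.67.

1.67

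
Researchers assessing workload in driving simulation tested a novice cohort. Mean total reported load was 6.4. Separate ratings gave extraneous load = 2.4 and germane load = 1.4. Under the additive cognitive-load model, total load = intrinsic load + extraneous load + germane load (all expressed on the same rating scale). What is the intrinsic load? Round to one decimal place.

intrinsic load = total − extraneous − germane
             = 6.4 − 2.4 − 1.4 = 2.6.

2.6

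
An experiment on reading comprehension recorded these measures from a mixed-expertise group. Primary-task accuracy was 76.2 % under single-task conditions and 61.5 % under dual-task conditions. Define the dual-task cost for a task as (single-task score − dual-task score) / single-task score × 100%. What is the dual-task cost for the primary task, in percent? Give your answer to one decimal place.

19.3

Cost = (76.2 − 61.5) / 76.2 × 100%
     = 14.7000 / 76.2 × 100% = 19.2913%.
≈ 19.3%.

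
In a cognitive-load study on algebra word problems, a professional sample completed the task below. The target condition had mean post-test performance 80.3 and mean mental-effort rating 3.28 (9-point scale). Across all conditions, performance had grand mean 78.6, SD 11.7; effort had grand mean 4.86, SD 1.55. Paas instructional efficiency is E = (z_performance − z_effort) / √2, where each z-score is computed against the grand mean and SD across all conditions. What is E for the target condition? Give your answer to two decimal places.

z_performance = (80.3 − 78.6) / 11.7 = 1.7000 / 11.7 = 0.1453.
z_effort = (3.28 − 4.86) / 1.55 = -1.5800 / 1.55 = -1.0194.
z_P − z_E = 0.1453 − (-1.0194) = 1.1647.
E = 1.1647 / √2 = 1.1647 / 1.41421 = 0.8236 ≈ 0.82.

0.82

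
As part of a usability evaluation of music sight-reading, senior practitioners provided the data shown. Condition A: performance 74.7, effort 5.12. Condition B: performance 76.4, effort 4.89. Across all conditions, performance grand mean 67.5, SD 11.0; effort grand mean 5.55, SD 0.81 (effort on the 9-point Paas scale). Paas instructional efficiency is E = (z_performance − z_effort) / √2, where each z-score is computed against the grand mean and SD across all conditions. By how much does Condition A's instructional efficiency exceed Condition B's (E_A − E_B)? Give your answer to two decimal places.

-0.31

Condition A: z_P = (74.7 − 67.5)/11.0 = 0.6545; z_E = (5.12 − 5.55)/0.81 = -0.5309; E_A = (0.6545 − (-0.5309))/√2 = 0.8382.
Condition B: z_P = (76.4 − 67.5)/11.0 = 0.8091; z_E = (4.89 − 5.55)/0.81 = -0.8148; E_B = (0.8091 − (-0.8148))/√2 = 1.1483.
E_A − E_B = 0.8382 − 1.1483 = -0.3101 ≈ -0.31.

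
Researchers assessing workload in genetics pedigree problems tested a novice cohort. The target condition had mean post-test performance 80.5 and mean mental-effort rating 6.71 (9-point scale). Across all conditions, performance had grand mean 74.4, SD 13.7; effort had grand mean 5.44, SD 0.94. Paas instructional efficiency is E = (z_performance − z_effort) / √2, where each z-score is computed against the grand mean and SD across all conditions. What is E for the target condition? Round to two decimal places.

z_performance = (80.5 − 74.4) / 13.7 = 6.1000 / 13.7 = 0.4453.
z_effort = (6.71 − 5.44) / 0.94 = 1.2700 / 0.94 = 1.3511.
z_P − z_E = 0.4453 − 1.3511 = -0.9058.
E = -0.9058 / √2 = -0.9058 / 1.41421 = -0.6405 ≈ -0.64.

-0.64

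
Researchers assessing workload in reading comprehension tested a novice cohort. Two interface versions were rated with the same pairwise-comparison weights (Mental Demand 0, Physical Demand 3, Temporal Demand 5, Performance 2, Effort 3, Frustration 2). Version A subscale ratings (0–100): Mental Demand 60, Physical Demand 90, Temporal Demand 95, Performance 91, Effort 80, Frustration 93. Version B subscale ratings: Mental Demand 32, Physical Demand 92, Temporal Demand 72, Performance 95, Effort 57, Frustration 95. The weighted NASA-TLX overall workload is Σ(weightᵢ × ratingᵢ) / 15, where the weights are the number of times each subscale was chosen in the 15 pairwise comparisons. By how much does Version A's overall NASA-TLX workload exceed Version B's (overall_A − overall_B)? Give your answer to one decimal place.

Version A weighted sum = 0·60 + 3·90 + 5·95 + 2·91 + 3·80 + 2·93 = 0 + 270 + 475 + 182 + 240 + 186 = 1353; overall_A = 1353/15 = 90.2000.
Version B weighted sum = 0·32 + 3·92 + 5·72 + 2·95 + 3·57 + 2·95 = 0 + 276 + 360 + 190 + 171 + 190 = 1187; overall_B = 1187/15 = 79.1333.
Difference = 90.2000 − 79.1333 = 11.0667 ≈ 11.1.

11.1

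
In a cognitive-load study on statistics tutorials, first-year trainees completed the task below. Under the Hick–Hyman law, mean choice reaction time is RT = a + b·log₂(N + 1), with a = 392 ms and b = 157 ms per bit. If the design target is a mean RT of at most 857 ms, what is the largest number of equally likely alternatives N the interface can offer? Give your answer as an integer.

6

Set 392 + 157·log₂(N + 1) ≤ 857.
log₂(N + 1) ≤ (857 − 392) / 157 = 2.9618.
N + 1 ≤ 2^2.9618 = 7.7910.
N ≤ 6.7910, so the largest integer N is 6.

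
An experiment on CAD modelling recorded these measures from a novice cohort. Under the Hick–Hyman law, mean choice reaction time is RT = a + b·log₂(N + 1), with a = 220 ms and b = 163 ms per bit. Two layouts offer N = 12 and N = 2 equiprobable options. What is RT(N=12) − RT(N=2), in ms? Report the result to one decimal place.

RT(12) = 220 + 163·log₂(13) = 220 + 163·3.7004 = 823.1652 ms.
RT(2) = 220 + 163·log₂(3) = 220 + 163·1.5850 = 478.3550 ms.
Difference = 823.1652 − 478.3550 = 344.8102 ≈ 344.8 ms.

344.8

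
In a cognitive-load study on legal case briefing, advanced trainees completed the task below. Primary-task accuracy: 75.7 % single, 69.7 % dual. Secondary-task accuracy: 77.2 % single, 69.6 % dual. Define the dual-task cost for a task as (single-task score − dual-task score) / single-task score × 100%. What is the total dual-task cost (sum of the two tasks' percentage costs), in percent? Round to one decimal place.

Primary cost = (75.7 − 69.7) / 75.7 × 100% = 7.9260%.
Secondary cost = (77.2 − 69.6) / 77.2 × 100% = 9.8446%.
Total = 7.9260% + 9.8446% = 17.7706% ≈ 17.8%.

17.8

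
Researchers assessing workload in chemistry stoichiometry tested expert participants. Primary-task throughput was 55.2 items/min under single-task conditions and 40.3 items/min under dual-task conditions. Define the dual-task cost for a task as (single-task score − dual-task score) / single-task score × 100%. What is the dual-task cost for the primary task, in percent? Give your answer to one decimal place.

Cost = (55.2 − 40.3) / 55.2 × 100%
     = 14.9000 / 55.2 × 100% = 26.9928%.
≈ 27.0%.

27.0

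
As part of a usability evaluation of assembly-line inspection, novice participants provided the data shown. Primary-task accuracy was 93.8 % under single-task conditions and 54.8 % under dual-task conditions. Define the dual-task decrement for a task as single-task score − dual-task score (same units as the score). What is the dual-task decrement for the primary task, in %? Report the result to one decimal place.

Decrement = 93.8 − 54.8 = 39.0000 % ≈ 39.0 %.

39.0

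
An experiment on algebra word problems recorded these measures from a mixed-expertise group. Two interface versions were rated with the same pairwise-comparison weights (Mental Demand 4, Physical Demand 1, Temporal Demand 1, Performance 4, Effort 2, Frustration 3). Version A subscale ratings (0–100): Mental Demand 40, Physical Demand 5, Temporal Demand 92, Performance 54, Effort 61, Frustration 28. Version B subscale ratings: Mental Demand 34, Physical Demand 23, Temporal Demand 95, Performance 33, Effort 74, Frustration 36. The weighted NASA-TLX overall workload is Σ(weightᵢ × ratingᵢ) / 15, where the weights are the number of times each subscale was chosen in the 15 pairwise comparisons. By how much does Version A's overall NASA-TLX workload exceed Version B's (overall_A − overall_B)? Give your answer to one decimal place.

Version A weighted sum = 4·40 + 1·5 + 1·92 + 4·54 + 2·61 + 3·28 = 160 + 5 + 92 + 216 + 122 + 84 = 679; overall_A = 679/15 = 45.2667.
Version B weighted sum = 4·34 + 1·23 + 1·95 + 4·33 + 2·74 + 3·36 = 136 + 23 + 95 + 132 + 148 + 108 = 642; overall_B = 642/15 = 42.8000.
Difference = 45.2667 − 42.8000 = 2.4667 ≈ 2.5.

2.5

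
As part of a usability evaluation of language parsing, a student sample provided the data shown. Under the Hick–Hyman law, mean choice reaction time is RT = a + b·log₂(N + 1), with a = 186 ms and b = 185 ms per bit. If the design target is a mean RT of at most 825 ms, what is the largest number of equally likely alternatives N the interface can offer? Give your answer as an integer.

9

Set 186 + 185·log₂(N + 1) ≤ 825.
log₂(N + 1) ≤ (825 − 186) / 185 = 3.4541.
N + 1 ≤ 2^3.4541 = 10.9594.
N ≤ 9.9594, so the largest integer N is 9.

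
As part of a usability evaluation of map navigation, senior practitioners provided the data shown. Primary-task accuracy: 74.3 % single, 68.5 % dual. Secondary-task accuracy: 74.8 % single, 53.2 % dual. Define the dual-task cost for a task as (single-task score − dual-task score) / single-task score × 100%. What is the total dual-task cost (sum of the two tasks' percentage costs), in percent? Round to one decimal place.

Primary cost = (74.3 − 68.5) / 74.3 × 100% = 7.8062%.
Secondary cost = (74.8 − 53.2) / 74.8 × 100% = 28.8770%.
Total = 7.8062% + 28.8770% = 36.6832% ≈ 36.7%.

36.7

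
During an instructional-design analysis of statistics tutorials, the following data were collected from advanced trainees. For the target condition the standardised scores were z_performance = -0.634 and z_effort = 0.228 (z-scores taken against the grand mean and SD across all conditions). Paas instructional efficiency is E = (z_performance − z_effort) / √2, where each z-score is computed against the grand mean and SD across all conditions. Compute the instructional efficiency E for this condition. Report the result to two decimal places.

-0.61

z_P − z_E = -0.634 − 0.228 = -0.8620.
E = -0.8620 / √2 = -0.8620 / 1.41421 = -0.6095 ≈ -0.61.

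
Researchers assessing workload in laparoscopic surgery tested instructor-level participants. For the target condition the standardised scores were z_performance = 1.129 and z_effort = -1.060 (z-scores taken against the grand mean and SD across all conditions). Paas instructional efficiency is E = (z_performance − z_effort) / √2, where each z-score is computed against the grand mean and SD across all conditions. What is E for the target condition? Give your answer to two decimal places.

z_P − z_E = 1.129 − (-1.060) = 2.1890.
E = 2.1890 / √2 = 2.1890 / 1.41421 = 1.5479 ≈ 1.55.

1.55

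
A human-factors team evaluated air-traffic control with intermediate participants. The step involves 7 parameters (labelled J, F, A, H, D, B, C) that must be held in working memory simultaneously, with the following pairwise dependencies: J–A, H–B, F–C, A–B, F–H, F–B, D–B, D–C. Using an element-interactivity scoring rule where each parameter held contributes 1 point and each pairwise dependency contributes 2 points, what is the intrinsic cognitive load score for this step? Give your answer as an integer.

23

Count of parameters held simultaneously: 7.
Count of pairwise dependencies listed: 8.
Element contribution: 7 × 1 = 7.
Interaction contribution: 8 × 2 = 16.
Intrinsic load = 7 + 16 = 23.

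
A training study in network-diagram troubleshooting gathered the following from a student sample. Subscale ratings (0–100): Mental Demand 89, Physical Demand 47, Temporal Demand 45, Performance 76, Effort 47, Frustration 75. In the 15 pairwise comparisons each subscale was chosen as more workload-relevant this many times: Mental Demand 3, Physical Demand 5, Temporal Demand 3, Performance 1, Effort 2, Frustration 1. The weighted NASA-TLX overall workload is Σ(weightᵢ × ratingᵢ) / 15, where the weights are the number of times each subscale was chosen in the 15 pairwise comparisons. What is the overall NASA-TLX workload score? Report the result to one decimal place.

58.8

The tallies are the weights (they sum to 15).
Weighted sum = 3·89 + 5·47 + 3·45 + 1·76 + 2·47 + 1·75
            = 267 + 235 + 135 + 76 + 94 + 75 = 882.
Overall workload = 882 / 15 = 58.8000 ≈ 58.8.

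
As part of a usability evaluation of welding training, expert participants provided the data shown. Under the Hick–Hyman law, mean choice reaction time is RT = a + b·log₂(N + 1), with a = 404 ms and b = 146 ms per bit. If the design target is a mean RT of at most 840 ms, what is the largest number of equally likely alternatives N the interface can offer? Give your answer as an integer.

Set 404 + 146·log₂(N + 1) ≤ 840.
log₂(N + 1) ≤ (840 − 404) / 146 = 2.9863.
N + 1 ≤ 2^2.9863 = 7.9244.
N ≤ 6.9244, so the largest integer N is 6.

6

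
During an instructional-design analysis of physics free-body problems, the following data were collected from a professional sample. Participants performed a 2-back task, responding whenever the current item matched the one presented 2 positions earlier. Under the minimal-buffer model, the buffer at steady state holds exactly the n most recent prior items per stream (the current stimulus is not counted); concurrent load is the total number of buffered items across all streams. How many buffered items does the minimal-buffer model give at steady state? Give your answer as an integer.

The buffer holds the 2 most recent prior items.
Steady-state concurrent load = 2 items.

2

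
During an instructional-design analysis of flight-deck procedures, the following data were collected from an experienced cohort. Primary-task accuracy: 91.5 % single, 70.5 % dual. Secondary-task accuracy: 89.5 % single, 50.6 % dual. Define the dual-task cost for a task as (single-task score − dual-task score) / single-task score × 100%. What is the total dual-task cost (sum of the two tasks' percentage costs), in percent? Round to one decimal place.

66.4

Primary cost = (91.5 − 70.5) / 91.5 × 100% = 22.9508%.
Secondary cost = (89.5 − 50.6) / 89.5 × 100% = 43.4637%.
Total = 22.9508% + 43.4637% = 66.4145% ≈ 66.4%.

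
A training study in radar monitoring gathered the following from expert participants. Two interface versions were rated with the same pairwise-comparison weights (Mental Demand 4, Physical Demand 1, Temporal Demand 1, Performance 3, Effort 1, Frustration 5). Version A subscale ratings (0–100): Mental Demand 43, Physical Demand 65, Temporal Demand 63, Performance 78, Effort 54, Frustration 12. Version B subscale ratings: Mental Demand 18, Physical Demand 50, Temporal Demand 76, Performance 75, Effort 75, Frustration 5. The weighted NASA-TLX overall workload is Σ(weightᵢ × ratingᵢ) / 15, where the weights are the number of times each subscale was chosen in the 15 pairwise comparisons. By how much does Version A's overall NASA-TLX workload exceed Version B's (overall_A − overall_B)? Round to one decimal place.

8.3

Version A weighted sum = 4·43 + 1·65 + 1·63 + 3·78 + 1·54 + 5·12 = 172 + 65 + 63 + 234 + 54 + 60 = 648; overall_A = 648/15 = 43.2000.
Version B weighted sum = 4·18 + 1·50 + 1·76 + 3·75 + 1·75 + 5·5 = 72 + 50 + 76 + 225 + 75 + 25 = 523; overall_B = 523/15 = 34.8667.
Difference = 43.2000 − 34.8667 = 8.3333 ≈ 8.3.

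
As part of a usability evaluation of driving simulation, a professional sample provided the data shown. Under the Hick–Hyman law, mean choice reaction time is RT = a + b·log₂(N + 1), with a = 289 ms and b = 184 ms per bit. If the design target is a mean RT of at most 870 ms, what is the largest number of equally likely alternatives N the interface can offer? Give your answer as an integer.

7

Set 289 + 184·log₂(N + 1) ≤ 870.
log₂(N + 1) ≤ (870 − 289) / 184 = 3.1576.
N + 1 ≤ 2^3.1576 = 8.9234.
N ≤ 7.9234, so the largest integer N is 7.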